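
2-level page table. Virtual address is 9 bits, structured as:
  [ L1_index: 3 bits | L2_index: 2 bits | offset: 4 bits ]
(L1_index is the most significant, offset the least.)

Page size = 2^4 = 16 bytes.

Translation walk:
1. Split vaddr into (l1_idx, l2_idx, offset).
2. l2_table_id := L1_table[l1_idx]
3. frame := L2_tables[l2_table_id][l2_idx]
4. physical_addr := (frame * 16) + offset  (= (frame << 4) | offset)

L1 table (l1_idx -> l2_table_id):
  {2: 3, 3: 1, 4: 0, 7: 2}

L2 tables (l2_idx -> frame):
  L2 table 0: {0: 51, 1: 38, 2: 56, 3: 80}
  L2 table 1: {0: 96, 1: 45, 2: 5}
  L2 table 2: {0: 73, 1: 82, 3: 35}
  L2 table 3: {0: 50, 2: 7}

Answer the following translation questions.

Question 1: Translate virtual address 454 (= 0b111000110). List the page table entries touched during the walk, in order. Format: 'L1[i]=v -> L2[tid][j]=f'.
vaddr = 454 = 0b111000110
Split: l1_idx=7, l2_idx=0, offset=6

Answer: L1[7]=2 -> L2[2][0]=73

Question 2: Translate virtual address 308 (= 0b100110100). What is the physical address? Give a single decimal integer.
Answer: 1284

Derivation:
vaddr = 308 = 0b100110100
Split: l1_idx=4, l2_idx=3, offset=4
L1[4] = 0
L2[0][3] = 80
paddr = 80 * 16 + 4 = 1284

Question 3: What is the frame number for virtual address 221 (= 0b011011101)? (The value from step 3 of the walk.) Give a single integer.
Answer: 45

Derivation:
vaddr = 221: l1_idx=3, l2_idx=1
L1[3] = 1; L2[1][1] = 45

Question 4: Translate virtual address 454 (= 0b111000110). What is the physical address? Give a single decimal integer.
vaddr = 454 = 0b111000110
Split: l1_idx=7, l2_idx=0, offset=6
L1[7] = 2
L2[2][0] = 73
paddr = 73 * 16 + 6 = 1174

Answer: 1174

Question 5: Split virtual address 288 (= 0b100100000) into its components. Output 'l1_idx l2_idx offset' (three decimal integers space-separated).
Answer: 4 2 0

Derivation:
vaddr = 288 = 0b100100000
  top 3 bits -> l1_idx = 4
  next 2 bits -> l2_idx = 2
  bottom 4 bits -> offset = 0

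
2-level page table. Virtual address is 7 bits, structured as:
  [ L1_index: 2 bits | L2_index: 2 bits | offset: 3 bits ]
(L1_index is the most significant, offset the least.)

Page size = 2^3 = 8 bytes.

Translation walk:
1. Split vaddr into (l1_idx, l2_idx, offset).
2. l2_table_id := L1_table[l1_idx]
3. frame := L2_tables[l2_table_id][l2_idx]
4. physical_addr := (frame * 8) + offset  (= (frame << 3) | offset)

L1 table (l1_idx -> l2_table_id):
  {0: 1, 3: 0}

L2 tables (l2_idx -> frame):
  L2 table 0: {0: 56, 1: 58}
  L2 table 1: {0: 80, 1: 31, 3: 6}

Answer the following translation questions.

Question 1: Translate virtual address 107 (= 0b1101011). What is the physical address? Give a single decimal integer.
vaddr = 107 = 0b1101011
Split: l1_idx=3, l2_idx=1, offset=3
L1[3] = 0
L2[0][1] = 58
paddr = 58 * 8 + 3 = 467

Answer: 467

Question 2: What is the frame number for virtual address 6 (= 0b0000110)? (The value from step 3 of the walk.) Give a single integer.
Answer: 80

Derivation:
vaddr = 6: l1_idx=0, l2_idx=0
L1[0] = 1; L2[1][0] = 80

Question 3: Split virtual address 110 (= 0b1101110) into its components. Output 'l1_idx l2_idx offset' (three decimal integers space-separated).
Answer: 3 1 6

Derivation:
vaddr = 110 = 0b1101110
  top 2 bits -> l1_idx = 3
  next 2 bits -> l2_idx = 1
  bottom 3 bits -> offset = 6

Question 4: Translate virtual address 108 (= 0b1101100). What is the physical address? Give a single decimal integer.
Answer: 468

Derivation:
vaddr = 108 = 0b1101100
Split: l1_idx=3, l2_idx=1, offset=4
L1[3] = 0
L2[0][1] = 58
paddr = 58 * 8 + 4 = 468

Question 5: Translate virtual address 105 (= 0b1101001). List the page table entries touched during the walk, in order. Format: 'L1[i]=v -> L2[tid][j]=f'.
vaddr = 105 = 0b1101001
Split: l1_idx=3, l2_idx=1, offset=1

Answer: L1[3]=0 -> L2[0][1]=58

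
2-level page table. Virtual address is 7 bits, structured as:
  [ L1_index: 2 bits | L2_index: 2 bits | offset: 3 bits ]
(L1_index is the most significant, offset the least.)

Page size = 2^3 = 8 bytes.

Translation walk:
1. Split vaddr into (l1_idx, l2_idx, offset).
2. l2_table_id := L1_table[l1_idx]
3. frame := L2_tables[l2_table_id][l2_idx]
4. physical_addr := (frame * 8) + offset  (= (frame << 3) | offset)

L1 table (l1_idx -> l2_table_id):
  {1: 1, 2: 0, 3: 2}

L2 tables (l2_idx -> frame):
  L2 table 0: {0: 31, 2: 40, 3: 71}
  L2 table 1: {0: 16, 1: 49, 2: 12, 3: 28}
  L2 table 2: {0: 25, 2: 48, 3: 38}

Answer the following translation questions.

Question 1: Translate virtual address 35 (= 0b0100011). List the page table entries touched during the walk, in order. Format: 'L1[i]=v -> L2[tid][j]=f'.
vaddr = 35 = 0b0100011
Split: l1_idx=1, l2_idx=0, offset=3

Answer: L1[1]=1 -> L2[1][0]=16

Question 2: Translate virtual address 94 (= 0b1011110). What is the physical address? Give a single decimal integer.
Answer: 574

Derivation:
vaddr = 94 = 0b1011110
Split: l1_idx=2, l2_idx=3, offset=6
L1[2] = 0
L2[0][3] = 71
paddr = 71 * 8 + 6 = 574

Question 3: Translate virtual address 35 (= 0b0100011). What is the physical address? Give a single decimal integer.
vaddr = 35 = 0b0100011
Split: l1_idx=1, l2_idx=0, offset=3
L1[1] = 1
L2[1][0] = 16
paddr = 16 * 8 + 3 = 131

Answer: 131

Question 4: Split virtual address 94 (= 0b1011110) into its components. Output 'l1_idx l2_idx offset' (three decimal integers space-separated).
Answer: 2 3 6

Derivation:
vaddr = 94 = 0b1011110
  top 2 bits -> l1_idx = 2
  next 2 bits -> l2_idx = 3
  bottom 3 bits -> offset = 6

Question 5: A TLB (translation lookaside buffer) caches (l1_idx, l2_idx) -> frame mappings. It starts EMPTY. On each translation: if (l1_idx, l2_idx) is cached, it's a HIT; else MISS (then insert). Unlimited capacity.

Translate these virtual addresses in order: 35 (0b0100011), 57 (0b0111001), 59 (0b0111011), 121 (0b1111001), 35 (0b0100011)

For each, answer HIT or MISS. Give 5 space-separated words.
Answer: MISS MISS HIT MISS HIT

Derivation:
vaddr=35: (1,0) not in TLB -> MISS, insert
vaddr=57: (1,3) not in TLB -> MISS, insert
vaddr=59: (1,3) in TLB -> HIT
vaddr=121: (3,3) not in TLB -> MISS, insert
vaddr=35: (1,0) in TLB -> HIT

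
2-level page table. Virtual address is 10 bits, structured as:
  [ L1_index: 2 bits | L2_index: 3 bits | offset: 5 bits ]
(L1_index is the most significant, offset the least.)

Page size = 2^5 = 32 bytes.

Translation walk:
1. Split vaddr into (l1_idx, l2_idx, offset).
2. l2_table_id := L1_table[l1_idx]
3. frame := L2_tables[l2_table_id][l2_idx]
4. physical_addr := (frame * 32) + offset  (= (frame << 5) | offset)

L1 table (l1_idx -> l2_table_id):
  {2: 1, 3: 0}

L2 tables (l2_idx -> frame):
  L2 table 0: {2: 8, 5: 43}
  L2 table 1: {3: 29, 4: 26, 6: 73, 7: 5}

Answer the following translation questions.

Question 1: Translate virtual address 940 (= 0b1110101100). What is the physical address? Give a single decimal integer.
Answer: 1388

Derivation:
vaddr = 940 = 0b1110101100
Split: l1_idx=3, l2_idx=5, offset=12
L1[3] = 0
L2[0][5] = 43
paddr = 43 * 32 + 12 = 1388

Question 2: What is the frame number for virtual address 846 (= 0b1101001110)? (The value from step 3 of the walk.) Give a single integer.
Answer: 8

Derivation:
vaddr = 846: l1_idx=3, l2_idx=2
L1[3] = 0; L2[0][2] = 8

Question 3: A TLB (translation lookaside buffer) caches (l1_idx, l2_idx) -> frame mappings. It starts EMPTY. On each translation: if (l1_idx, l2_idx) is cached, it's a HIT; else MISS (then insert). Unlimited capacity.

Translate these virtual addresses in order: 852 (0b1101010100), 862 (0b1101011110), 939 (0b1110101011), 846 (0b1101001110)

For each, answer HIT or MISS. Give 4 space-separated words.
Answer: MISS HIT MISS HIT

Derivation:
vaddr=852: (3,2) not in TLB -> MISS, insert
vaddr=862: (3,2) in TLB -> HIT
vaddr=939: (3,5) not in TLB -> MISS, insert
vaddr=846: (3,2) in TLB -> HIT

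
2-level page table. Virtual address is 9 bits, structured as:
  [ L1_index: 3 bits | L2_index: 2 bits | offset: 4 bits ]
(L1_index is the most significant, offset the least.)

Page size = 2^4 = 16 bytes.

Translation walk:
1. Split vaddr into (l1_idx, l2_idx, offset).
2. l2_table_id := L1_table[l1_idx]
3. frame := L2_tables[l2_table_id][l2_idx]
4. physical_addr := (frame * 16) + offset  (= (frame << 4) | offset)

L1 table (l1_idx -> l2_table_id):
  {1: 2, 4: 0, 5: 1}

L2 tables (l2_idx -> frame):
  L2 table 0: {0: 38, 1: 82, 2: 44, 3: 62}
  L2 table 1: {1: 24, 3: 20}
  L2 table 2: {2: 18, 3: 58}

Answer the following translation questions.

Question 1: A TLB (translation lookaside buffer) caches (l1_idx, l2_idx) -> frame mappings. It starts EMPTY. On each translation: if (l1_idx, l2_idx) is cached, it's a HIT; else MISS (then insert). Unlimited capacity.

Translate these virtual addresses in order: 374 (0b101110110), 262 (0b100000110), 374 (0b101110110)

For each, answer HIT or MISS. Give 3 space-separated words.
Answer: MISS MISS HIT

Derivation:
vaddr=374: (5,3) not in TLB -> MISS, insert
vaddr=262: (4,0) not in TLB -> MISS, insert
vaddr=374: (5,3) in TLB -> HIT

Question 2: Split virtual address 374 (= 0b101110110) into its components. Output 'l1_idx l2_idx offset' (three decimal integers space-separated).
vaddr = 374 = 0b101110110
  top 3 bits -> l1_idx = 5
  next 2 bits -> l2_idx = 3
  bottom 4 bits -> offset = 6

Answer: 5 3 6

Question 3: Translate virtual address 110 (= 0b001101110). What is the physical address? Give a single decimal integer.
vaddr = 110 = 0b001101110
Split: l1_idx=1, l2_idx=2, offset=14
L1[1] = 2
L2[2][2] = 18
paddr = 18 * 16 + 14 = 302

Answer: 302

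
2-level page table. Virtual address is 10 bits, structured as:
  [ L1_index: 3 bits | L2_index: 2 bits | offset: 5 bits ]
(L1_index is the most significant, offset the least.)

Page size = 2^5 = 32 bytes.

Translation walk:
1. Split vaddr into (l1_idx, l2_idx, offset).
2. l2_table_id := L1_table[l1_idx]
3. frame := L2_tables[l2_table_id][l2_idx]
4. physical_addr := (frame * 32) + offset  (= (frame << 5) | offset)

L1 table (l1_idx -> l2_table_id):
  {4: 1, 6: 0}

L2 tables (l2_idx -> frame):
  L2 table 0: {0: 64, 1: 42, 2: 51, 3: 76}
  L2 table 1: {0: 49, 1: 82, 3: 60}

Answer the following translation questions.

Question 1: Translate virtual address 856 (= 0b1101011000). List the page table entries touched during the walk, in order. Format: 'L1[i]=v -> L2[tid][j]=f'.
Answer: L1[6]=0 -> L2[0][2]=51

Derivation:
vaddr = 856 = 0b1101011000
Split: l1_idx=6, l2_idx=2, offset=24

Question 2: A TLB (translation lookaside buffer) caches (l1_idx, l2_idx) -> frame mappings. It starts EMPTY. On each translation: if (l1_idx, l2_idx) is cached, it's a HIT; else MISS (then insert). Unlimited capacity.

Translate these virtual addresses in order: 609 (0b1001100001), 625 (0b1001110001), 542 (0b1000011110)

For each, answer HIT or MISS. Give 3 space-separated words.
Answer: MISS HIT MISS

Derivation:
vaddr=609: (4,3) not in TLB -> MISS, insert
vaddr=625: (4,3) in TLB -> HIT
vaddr=542: (4,0) not in TLB -> MISS, insert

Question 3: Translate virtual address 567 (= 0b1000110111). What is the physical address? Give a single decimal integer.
vaddr = 567 = 0b1000110111
Split: l1_idx=4, l2_idx=1, offset=23
L1[4] = 1
L2[1][1] = 82
paddr = 82 * 32 + 23 = 2647

Answer: 2647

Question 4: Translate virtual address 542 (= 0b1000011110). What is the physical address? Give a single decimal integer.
vaddr = 542 = 0b1000011110
Split: l1_idx=4, l2_idx=0, offset=30
L1[4] = 1
L2[1][0] = 49
paddr = 49 * 32 + 30 = 1598

Answer: 1598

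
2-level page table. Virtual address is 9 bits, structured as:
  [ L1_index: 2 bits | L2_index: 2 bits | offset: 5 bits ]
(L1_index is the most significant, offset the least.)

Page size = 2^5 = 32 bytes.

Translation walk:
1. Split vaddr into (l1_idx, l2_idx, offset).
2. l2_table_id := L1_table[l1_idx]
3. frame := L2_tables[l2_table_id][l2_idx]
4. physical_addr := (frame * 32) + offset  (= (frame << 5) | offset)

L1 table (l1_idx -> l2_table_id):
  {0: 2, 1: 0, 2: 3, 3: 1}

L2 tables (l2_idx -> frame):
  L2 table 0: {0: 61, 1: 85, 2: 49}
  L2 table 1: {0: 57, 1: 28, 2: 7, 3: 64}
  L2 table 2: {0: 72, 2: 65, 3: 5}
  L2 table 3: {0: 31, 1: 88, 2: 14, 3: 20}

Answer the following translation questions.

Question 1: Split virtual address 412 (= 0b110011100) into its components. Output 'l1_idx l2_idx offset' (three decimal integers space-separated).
Answer: 3 0 28

Derivation:
vaddr = 412 = 0b110011100
  top 2 bits -> l1_idx = 3
  next 2 bits -> l2_idx = 0
  bottom 5 bits -> offset = 28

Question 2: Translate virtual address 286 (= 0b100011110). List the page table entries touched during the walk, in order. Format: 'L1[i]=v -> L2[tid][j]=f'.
vaddr = 286 = 0b100011110
Split: l1_idx=2, l2_idx=0, offset=30

Answer: L1[2]=3 -> L2[3][0]=31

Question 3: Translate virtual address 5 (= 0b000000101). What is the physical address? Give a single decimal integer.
vaddr = 5 = 0b000000101
Split: l1_idx=0, l2_idx=0, offset=5
L1[0] = 2
L2[2][0] = 72
paddr = 72 * 32 + 5 = 2309

Answer: 2309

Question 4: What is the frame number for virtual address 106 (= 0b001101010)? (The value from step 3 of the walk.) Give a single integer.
vaddr = 106: l1_idx=0, l2_idx=3
L1[0] = 2; L2[2][3] = 5

Answer: 5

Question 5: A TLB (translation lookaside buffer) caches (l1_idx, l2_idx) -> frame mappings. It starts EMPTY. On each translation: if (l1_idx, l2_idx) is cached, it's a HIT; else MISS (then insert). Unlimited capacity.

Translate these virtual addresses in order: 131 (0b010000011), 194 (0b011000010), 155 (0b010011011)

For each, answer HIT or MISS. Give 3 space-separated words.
Answer: MISS MISS HIT

Derivation:
vaddr=131: (1,0) not in TLB -> MISS, insert
vaddr=194: (1,2) not in TLB -> MISS, insert
vaddr=155: (1,0) in TLB -> HIT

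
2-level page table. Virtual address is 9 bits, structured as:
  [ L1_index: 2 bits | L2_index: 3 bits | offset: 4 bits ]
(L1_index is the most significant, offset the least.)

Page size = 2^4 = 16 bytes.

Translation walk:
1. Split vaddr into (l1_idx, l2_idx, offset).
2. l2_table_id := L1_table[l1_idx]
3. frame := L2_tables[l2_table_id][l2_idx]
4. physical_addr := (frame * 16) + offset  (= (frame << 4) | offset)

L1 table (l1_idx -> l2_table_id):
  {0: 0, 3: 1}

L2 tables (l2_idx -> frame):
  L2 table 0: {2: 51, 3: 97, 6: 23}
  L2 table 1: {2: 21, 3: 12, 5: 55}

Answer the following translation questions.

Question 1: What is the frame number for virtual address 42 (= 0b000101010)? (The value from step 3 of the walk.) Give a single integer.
Answer: 51

Derivation:
vaddr = 42: l1_idx=0, l2_idx=2
L1[0] = 0; L2[0][2] = 51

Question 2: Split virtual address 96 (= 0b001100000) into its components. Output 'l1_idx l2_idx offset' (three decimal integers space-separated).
vaddr = 96 = 0b001100000
  top 2 bits -> l1_idx = 0
  next 3 bits -> l2_idx = 6
  bottom 4 bits -> offset = 0

Answer: 0 6 0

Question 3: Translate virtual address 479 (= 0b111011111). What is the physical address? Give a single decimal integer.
Answer: 895

Derivation:
vaddr = 479 = 0b111011111
Split: l1_idx=3, l2_idx=5, offset=15
L1[3] = 1
L2[1][5] = 55
paddr = 55 * 16 + 15 = 895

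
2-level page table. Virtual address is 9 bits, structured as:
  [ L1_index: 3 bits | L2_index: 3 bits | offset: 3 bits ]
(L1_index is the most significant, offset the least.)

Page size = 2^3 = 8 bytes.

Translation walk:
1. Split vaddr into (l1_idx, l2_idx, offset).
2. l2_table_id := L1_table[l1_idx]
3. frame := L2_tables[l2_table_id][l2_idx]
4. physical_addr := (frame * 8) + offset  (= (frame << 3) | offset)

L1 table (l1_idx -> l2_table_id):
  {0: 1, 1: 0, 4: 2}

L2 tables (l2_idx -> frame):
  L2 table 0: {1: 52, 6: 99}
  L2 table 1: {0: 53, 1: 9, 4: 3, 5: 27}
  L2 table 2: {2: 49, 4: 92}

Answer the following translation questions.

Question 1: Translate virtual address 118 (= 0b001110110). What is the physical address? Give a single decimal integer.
vaddr = 118 = 0b001110110
Split: l1_idx=1, l2_idx=6, offset=6
L1[1] = 0
L2[0][6] = 99
paddr = 99 * 8 + 6 = 798

Answer: 798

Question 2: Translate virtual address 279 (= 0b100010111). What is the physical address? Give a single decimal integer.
vaddr = 279 = 0b100010111
Split: l1_idx=4, l2_idx=2, offset=7
L1[4] = 2
L2[2][2] = 49
paddr = 49 * 8 + 7 = 399

Answer: 399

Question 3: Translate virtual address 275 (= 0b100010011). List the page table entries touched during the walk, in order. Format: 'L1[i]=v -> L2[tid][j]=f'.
Answer: L1[4]=2 -> L2[2][2]=49

Derivation:
vaddr = 275 = 0b100010011
Split: l1_idx=4, l2_idx=2, offset=3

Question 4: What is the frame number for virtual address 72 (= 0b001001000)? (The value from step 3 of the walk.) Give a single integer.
vaddr = 72: l1_idx=1, l2_idx=1
L1[1] = 0; L2[0][1] = 52

Answer: 52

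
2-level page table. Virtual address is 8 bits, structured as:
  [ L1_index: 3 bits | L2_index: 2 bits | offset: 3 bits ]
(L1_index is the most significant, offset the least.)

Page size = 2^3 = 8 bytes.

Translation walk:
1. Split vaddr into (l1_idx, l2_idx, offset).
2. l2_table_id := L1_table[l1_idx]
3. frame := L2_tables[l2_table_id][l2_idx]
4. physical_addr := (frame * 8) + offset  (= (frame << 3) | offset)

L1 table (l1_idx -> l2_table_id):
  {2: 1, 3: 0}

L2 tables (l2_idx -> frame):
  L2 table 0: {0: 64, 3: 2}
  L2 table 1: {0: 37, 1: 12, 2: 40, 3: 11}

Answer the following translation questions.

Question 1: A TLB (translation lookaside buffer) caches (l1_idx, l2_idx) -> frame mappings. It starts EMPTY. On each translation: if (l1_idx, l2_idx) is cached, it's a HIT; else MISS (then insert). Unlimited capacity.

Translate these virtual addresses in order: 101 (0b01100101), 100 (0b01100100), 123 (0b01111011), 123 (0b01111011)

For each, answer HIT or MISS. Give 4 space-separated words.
vaddr=101: (3,0) not in TLB -> MISS, insert
vaddr=100: (3,0) in TLB -> HIT
vaddr=123: (3,3) not in TLB -> MISS, insert
vaddr=123: (3,3) in TLB -> HIT

Answer: MISS HIT MISS HIT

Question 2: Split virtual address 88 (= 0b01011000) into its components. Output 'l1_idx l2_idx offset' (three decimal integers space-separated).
vaddr = 88 = 0b01011000
  top 3 bits -> l1_idx = 2
  next 2 bits -> l2_idx = 3
  bottom 3 bits -> offset = 0

Answer: 2 3 0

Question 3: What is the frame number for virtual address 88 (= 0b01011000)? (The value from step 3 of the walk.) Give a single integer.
vaddr = 88: l1_idx=2, l2_idx=3
L1[2] = 1; L2[1][3] = 11

Answer: 11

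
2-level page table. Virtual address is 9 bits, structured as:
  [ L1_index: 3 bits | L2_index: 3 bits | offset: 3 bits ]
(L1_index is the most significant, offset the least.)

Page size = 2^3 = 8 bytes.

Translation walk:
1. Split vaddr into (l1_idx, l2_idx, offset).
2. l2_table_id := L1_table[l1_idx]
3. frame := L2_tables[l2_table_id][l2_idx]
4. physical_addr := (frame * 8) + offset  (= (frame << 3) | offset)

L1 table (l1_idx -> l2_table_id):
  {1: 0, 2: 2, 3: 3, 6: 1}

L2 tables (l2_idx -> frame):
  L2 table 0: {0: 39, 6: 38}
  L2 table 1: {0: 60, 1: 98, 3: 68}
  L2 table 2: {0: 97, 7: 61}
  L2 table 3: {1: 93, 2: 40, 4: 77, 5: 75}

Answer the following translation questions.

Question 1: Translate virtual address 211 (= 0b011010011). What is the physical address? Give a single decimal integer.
Answer: 323

Derivation:
vaddr = 211 = 0b011010011
Split: l1_idx=3, l2_idx=2, offset=3
L1[3] = 3
L2[3][2] = 40
paddr = 40 * 8 + 3 = 323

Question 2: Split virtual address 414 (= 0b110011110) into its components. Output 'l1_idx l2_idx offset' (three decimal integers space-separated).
Answer: 6 3 6

Derivation:
vaddr = 414 = 0b110011110
  top 3 bits -> l1_idx = 6
  next 3 bits -> l2_idx = 3
  bottom 3 bits -> offset = 6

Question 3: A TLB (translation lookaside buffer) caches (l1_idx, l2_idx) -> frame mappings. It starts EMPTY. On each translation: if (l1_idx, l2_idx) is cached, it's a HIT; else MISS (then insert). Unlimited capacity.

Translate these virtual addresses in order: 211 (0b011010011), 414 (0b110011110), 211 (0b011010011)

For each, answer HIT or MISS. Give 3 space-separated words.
vaddr=211: (3,2) not in TLB -> MISS, insert
vaddr=414: (6,3) not in TLB -> MISS, insert
vaddr=211: (3,2) in TLB -> HIT

Answer: MISS MISS HIT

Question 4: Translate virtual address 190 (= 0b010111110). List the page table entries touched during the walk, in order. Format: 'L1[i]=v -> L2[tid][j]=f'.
vaddr = 190 = 0b010111110
Split: l1_idx=2, l2_idx=7, offset=6

Answer: L1[2]=2 -> L2[2][7]=61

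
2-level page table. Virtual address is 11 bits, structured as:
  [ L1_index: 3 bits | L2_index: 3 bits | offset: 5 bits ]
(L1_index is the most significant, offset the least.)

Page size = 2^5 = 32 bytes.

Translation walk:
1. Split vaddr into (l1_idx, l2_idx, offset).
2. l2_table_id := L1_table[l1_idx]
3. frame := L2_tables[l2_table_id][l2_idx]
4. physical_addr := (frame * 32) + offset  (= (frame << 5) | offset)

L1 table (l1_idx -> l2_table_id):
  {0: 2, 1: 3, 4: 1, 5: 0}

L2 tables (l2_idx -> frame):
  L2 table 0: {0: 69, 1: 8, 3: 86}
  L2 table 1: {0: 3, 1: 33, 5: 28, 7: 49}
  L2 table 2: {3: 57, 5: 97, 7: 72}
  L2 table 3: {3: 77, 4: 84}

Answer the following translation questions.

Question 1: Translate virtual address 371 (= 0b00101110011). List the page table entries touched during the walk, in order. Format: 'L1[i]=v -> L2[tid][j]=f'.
Answer: L1[1]=3 -> L2[3][3]=77

Derivation:
vaddr = 371 = 0b00101110011
Split: l1_idx=1, l2_idx=3, offset=19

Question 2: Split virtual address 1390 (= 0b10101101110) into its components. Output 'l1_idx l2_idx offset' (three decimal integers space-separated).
vaddr = 1390 = 0b10101101110
  top 3 bits -> l1_idx = 5
  next 3 bits -> l2_idx = 3
  bottom 5 bits -> offset = 14

Answer: 5 3 14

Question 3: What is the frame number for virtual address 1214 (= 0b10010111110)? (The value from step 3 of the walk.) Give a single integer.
Answer: 28

Derivation:
vaddr = 1214: l1_idx=4, l2_idx=5
L1[4] = 1; L2[1][5] = 28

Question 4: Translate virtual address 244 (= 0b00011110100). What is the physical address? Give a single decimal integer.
Answer: 2324

Derivation:
vaddr = 244 = 0b00011110100
Split: l1_idx=0, l2_idx=7, offset=20
L1[0] = 2
L2[2][7] = 72
paddr = 72 * 32 + 20 = 2324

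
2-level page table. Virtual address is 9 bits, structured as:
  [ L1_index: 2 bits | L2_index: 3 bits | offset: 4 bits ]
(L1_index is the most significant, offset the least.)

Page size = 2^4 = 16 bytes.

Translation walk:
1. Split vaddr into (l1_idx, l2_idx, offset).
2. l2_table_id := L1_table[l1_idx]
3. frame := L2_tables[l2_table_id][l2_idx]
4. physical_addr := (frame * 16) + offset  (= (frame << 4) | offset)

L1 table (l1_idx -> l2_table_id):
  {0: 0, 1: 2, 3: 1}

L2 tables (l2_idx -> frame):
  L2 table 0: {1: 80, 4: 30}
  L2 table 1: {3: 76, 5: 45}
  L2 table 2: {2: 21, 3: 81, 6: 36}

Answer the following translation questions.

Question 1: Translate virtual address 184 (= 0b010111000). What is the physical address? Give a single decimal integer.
Answer: 1304

Derivation:
vaddr = 184 = 0b010111000
Split: l1_idx=1, l2_idx=3, offset=8
L1[1] = 2
L2[2][3] = 81
paddr = 81 * 16 + 8 = 1304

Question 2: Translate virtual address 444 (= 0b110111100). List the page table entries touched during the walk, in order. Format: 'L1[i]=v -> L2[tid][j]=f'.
Answer: L1[3]=1 -> L2[1][3]=76

Derivation:
vaddr = 444 = 0b110111100
Split: l1_idx=3, l2_idx=3, offset=12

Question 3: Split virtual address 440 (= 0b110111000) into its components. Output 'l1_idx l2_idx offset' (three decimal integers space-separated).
vaddr = 440 = 0b110111000
  top 2 bits -> l1_idx = 3
  next 3 bits -> l2_idx = 3
  bottom 4 bits -> offset = 8

Answer: 3 3 8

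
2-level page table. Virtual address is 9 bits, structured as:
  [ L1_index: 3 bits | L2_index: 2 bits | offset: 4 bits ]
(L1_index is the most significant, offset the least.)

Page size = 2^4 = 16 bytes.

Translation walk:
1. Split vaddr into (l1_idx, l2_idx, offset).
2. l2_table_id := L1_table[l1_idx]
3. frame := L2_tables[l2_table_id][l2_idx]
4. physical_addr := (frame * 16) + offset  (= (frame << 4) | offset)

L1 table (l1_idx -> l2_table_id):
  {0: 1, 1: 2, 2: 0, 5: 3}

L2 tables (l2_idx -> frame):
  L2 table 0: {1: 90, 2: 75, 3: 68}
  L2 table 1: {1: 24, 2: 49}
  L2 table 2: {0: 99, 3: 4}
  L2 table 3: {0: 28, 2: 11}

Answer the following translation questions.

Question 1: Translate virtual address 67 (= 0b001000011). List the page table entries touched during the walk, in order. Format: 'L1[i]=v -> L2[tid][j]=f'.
Answer: L1[1]=2 -> L2[2][0]=99

Derivation:
vaddr = 67 = 0b001000011
Split: l1_idx=1, l2_idx=0, offset=3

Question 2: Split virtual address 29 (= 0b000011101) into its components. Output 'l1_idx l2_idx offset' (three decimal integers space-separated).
Answer: 0 1 13

Derivation:
vaddr = 29 = 0b000011101
  top 3 bits -> l1_idx = 0
  next 2 bits -> l2_idx = 1
  bottom 4 bits -> offset = 13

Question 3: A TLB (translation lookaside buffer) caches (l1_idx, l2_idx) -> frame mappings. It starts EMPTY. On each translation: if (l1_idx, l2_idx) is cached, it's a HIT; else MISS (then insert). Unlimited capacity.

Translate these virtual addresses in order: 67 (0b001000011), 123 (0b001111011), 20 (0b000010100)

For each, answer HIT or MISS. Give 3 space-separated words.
Answer: MISS MISS MISS

Derivation:
vaddr=67: (1,0) not in TLB -> MISS, insert
vaddr=123: (1,3) not in TLB -> MISS, insert
vaddr=20: (0,1) not in TLB -> MISS, insert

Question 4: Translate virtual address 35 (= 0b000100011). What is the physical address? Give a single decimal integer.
Answer: 787

Derivation:
vaddr = 35 = 0b000100011
Split: l1_idx=0, l2_idx=2, offset=3
L1[0] = 1
L2[1][2] = 49
paddr = 49 * 16 + 3 = 787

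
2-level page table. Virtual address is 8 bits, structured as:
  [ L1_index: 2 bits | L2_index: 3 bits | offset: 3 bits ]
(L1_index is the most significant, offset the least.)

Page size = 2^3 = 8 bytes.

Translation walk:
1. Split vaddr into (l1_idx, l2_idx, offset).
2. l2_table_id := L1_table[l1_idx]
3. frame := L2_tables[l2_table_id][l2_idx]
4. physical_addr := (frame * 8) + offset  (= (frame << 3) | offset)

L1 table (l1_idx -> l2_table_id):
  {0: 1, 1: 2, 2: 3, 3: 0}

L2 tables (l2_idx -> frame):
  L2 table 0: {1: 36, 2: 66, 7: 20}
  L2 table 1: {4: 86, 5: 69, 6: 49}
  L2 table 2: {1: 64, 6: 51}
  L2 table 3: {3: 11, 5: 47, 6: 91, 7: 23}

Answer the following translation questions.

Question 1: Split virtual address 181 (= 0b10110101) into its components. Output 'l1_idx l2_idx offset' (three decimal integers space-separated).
vaddr = 181 = 0b10110101
  top 2 bits -> l1_idx = 2
  next 3 bits -> l2_idx = 6
  bottom 3 bits -> offset = 5

Answer: 2 6 5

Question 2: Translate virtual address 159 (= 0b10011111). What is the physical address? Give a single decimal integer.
Answer: 95

Derivation:
vaddr = 159 = 0b10011111
Split: l1_idx=2, l2_idx=3, offset=7
L1[2] = 3
L2[3][3] = 11
paddr = 11 * 8 + 7 = 95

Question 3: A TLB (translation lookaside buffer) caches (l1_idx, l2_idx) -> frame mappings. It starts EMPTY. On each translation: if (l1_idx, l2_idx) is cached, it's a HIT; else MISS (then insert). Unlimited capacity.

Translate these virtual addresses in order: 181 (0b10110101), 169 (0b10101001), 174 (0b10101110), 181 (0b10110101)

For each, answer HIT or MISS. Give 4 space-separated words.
vaddr=181: (2,6) not in TLB -> MISS, insert
vaddr=169: (2,5) not in TLB -> MISS, insert
vaddr=174: (2,5) in TLB -> HIT
vaddr=181: (2,6) in TLB -> HIT

Answer: MISS MISS HIT HIT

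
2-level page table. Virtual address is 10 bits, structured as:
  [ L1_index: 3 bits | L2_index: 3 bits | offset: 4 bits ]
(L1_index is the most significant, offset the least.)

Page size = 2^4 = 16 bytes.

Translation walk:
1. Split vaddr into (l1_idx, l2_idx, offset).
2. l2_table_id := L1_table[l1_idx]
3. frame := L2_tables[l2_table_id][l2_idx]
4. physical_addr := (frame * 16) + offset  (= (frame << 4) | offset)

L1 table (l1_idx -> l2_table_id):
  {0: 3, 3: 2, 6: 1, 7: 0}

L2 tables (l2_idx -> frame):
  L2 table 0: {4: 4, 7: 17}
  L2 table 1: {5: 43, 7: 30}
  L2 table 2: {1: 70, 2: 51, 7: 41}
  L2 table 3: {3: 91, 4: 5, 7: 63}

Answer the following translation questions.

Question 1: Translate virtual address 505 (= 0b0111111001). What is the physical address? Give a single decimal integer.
vaddr = 505 = 0b0111111001
Split: l1_idx=3, l2_idx=7, offset=9
L1[3] = 2
L2[2][7] = 41
paddr = 41 * 16 + 9 = 665

Answer: 665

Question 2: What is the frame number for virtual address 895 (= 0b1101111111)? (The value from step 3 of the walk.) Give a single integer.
vaddr = 895: l1_idx=6, l2_idx=7
L1[6] = 1; L2[1][7] = 30

Answer: 30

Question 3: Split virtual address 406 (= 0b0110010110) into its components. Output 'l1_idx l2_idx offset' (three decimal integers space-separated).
Answer: 3 1 6

Derivation:
vaddr = 406 = 0b0110010110
  top 3 bits -> l1_idx = 3
  next 3 bits -> l2_idx = 1
  bottom 4 bits -> offset = 6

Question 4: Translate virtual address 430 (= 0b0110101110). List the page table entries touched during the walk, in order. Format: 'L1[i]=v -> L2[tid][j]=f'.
vaddr = 430 = 0b0110101110
Split: l1_idx=3, l2_idx=2, offset=14

Answer: L1[3]=2 -> L2[2][2]=51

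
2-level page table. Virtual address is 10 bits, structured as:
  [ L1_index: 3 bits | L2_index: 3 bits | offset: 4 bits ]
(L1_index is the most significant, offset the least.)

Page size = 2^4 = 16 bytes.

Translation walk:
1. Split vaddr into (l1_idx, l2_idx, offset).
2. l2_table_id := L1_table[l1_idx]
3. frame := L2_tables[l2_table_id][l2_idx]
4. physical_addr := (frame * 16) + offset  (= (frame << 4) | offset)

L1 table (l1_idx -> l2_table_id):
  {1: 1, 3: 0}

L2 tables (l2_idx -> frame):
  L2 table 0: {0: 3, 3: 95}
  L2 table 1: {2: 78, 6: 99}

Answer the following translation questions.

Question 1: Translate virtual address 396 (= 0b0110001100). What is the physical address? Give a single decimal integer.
vaddr = 396 = 0b0110001100
Split: l1_idx=3, l2_idx=0, offset=12
L1[3] = 0
L2[0][0] = 3
paddr = 3 * 16 + 12 = 60

Answer: 60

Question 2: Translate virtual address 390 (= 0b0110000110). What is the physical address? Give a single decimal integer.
vaddr = 390 = 0b0110000110
Split: l1_idx=3, l2_idx=0, offset=6
L1[3] = 0
L2[0][0] = 3
paddr = 3 * 16 + 6 = 54

Answer: 54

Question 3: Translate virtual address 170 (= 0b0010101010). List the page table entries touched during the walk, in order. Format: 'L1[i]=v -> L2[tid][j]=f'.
vaddr = 170 = 0b0010101010
Split: l1_idx=1, l2_idx=2, offset=10

Answer: L1[1]=1 -> L2[1][2]=78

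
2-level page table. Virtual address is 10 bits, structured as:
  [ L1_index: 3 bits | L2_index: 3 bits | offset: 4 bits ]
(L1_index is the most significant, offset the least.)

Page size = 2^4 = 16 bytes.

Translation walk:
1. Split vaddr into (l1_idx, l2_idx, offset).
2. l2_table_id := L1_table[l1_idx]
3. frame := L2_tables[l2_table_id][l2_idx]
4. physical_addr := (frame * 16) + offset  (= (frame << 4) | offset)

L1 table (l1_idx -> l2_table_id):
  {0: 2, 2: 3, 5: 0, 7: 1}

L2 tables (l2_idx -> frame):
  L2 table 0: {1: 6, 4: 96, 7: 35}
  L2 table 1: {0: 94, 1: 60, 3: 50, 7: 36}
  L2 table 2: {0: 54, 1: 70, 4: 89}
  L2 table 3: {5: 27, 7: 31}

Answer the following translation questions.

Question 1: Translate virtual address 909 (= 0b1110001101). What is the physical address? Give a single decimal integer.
Answer: 1517

Derivation:
vaddr = 909 = 0b1110001101
Split: l1_idx=7, l2_idx=0, offset=13
L1[7] = 1
L2[1][0] = 94
paddr = 94 * 16 + 13 = 1517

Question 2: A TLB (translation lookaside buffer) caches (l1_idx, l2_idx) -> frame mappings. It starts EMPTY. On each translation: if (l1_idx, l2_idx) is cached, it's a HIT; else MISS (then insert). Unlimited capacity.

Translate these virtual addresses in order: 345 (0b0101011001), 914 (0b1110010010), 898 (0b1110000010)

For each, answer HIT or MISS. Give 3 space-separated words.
vaddr=345: (2,5) not in TLB -> MISS, insert
vaddr=914: (7,1) not in TLB -> MISS, insert
vaddr=898: (7,0) not in TLB -> MISS, insert

Answer: MISS MISS MISS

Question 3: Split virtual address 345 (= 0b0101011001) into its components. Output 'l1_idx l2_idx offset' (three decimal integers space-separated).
vaddr = 345 = 0b0101011001
  top 3 bits -> l1_idx = 2
  next 3 bits -> l2_idx = 5
  bottom 4 bits -> offset = 9

Answer: 2 5 9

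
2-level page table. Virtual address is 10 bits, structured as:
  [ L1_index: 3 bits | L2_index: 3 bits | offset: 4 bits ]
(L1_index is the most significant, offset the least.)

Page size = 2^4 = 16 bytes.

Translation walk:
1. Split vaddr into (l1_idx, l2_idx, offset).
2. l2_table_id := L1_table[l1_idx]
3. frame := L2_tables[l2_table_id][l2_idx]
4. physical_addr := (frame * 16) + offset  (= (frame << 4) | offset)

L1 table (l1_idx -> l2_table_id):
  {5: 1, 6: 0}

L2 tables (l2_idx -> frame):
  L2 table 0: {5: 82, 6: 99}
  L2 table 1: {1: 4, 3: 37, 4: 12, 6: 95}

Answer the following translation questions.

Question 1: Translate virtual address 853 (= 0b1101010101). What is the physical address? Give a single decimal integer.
vaddr = 853 = 0b1101010101
Split: l1_idx=6, l2_idx=5, offset=5
L1[6] = 0
L2[0][5] = 82
paddr = 82 * 16 + 5 = 1317

Answer: 1317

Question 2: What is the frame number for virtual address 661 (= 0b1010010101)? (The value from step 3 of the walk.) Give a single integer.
Answer: 4

Derivation:
vaddr = 661: l1_idx=5, l2_idx=1
L1[5] = 1; L2[1][1] = 4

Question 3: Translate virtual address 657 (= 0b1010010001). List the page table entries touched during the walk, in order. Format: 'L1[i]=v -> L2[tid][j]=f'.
Answer: L1[5]=1 -> L2[1][1]=4

Derivation:
vaddr = 657 = 0b1010010001
Split: l1_idx=5, l2_idx=1, offset=1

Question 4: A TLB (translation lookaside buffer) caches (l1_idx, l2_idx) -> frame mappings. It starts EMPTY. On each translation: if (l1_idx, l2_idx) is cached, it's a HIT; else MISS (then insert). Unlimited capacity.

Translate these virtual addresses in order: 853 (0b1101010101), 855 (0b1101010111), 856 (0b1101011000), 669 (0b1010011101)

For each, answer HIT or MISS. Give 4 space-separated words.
Answer: MISS HIT HIT MISS

Derivation:
vaddr=853: (6,5) not in TLB -> MISS, insert
vaddr=855: (6,5) in TLB -> HIT
vaddr=856: (6,5) in TLB -> HIT
vaddr=669: (5,1) not in TLB -> MISS, insert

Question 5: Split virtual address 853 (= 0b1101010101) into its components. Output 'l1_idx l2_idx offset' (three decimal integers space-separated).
Answer: 6 5 5

Derivation:
vaddr = 853 = 0b1101010101
  top 3 bits -> l1_idx = 6
  next 3 bits -> l2_idx = 5
  bottom 4 bits -> offset = 5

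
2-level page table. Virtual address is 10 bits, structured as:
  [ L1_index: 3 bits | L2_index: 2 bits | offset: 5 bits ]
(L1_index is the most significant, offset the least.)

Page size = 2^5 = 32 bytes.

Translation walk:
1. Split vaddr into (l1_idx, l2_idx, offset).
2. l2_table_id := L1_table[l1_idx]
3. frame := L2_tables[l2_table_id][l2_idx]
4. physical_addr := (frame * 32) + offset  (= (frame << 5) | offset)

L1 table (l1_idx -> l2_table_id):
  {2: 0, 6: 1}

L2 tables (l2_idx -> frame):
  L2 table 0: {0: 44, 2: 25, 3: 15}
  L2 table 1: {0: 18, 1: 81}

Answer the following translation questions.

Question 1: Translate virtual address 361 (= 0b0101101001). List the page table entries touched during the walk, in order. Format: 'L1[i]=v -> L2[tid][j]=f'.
Answer: L1[2]=0 -> L2[0][3]=15

Derivation:
vaddr = 361 = 0b0101101001
Split: l1_idx=2, l2_idx=3, offset=9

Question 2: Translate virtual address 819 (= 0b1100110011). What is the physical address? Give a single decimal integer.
vaddr = 819 = 0b1100110011
Split: l1_idx=6, l2_idx=1, offset=19
L1[6] = 1
L2[1][1] = 81
paddr = 81 * 32 + 19 = 2611

Answer: 2611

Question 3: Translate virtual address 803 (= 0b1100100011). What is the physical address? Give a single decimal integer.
vaddr = 803 = 0b1100100011
Split: l1_idx=6, l2_idx=1, offset=3
L1[6] = 1
L2[1][1] = 81
paddr = 81 * 32 + 3 = 2595

Answer: 2595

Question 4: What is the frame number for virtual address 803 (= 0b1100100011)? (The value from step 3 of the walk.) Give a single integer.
vaddr = 803: l1_idx=6, l2_idx=1
L1[6] = 1; L2[1][1] = 81

Answer: 81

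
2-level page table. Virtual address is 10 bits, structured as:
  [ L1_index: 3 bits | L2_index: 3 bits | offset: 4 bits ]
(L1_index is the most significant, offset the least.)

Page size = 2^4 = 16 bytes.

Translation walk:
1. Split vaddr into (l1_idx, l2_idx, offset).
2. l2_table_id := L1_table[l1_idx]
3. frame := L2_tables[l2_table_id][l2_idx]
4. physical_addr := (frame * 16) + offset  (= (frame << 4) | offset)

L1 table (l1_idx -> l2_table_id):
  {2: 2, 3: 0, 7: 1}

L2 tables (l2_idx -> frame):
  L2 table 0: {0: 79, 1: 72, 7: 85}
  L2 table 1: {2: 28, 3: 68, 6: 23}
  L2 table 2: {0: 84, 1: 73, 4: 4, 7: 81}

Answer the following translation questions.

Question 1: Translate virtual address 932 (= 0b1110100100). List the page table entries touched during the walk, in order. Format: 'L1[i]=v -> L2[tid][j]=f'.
Answer: L1[7]=1 -> L2[1][2]=28

Derivation:
vaddr = 932 = 0b1110100100
Split: l1_idx=7, l2_idx=2, offset=4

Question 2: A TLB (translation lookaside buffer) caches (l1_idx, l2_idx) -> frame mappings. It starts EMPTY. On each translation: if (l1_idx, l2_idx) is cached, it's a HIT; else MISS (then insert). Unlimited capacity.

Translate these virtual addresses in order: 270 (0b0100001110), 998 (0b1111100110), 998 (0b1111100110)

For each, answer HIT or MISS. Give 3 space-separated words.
Answer: MISS MISS HIT

Derivation:
vaddr=270: (2,0) not in TLB -> MISS, insert
vaddr=998: (7,6) not in TLB -> MISS, insert
vaddr=998: (7,6) in TLB -> HIT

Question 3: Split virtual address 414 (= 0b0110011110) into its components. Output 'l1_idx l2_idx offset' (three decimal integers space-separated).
vaddr = 414 = 0b0110011110
  top 3 bits -> l1_idx = 3
  next 3 bits -> l2_idx = 1
  bottom 4 bits -> offset = 14

Answer: 3 1 14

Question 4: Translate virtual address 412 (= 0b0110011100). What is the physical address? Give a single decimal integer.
Answer: 1164

Derivation:
vaddr = 412 = 0b0110011100
Split: l1_idx=3, l2_idx=1, offset=12
L1[3] = 0
L2[0][1] = 72
paddr = 72 * 16 + 12 = 1164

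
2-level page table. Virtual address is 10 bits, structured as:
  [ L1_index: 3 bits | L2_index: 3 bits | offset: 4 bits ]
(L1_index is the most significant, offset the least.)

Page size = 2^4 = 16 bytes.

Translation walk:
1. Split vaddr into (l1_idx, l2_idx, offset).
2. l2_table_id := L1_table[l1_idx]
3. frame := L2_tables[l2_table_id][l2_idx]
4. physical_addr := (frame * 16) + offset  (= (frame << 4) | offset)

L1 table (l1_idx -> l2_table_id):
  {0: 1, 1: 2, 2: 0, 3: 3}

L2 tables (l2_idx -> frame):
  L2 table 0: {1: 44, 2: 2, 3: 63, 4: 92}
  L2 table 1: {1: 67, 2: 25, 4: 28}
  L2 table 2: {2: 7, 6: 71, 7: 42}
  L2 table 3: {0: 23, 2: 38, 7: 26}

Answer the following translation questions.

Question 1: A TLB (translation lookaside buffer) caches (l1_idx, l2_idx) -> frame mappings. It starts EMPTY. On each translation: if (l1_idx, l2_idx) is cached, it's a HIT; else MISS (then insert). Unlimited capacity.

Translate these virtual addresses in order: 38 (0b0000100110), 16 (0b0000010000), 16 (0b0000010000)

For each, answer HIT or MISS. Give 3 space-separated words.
vaddr=38: (0,2) not in TLB -> MISS, insert
vaddr=16: (0,1) not in TLB -> MISS, insert
vaddr=16: (0,1) in TLB -> HIT

Answer: MISS MISS HIT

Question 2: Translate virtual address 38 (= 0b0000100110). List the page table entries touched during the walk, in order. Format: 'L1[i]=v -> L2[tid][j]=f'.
vaddr = 38 = 0b0000100110
Split: l1_idx=0, l2_idx=2, offset=6

Answer: L1[0]=1 -> L2[1][2]=25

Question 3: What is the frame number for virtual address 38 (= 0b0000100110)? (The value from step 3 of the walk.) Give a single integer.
vaddr = 38: l1_idx=0, l2_idx=2
L1[0] = 1; L2[1][2] = 25

Answer: 25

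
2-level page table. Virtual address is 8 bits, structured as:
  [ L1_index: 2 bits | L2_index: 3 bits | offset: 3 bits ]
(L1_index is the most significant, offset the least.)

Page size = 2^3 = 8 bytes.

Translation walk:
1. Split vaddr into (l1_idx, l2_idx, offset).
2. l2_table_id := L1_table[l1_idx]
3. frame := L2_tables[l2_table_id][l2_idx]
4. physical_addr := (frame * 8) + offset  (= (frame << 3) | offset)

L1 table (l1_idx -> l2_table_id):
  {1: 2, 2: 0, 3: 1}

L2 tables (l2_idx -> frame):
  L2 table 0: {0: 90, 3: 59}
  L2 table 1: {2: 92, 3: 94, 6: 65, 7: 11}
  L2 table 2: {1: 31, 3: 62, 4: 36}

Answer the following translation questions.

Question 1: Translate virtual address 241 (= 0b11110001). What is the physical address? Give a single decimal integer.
vaddr = 241 = 0b11110001
Split: l1_idx=3, l2_idx=6, offset=1
L1[3] = 1
L2[1][6] = 65
paddr = 65 * 8 + 1 = 521

Answer: 521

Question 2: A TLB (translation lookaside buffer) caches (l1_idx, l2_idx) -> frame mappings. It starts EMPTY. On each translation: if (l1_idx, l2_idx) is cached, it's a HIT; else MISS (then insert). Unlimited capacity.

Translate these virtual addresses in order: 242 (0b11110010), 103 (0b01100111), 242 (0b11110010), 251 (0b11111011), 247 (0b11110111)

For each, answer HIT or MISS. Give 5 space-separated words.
Answer: MISS MISS HIT MISS HIT

Derivation:
vaddr=242: (3,6) not in TLB -> MISS, insert
vaddr=103: (1,4) not in TLB -> MISS, insert
vaddr=242: (3,6) in TLB -> HIT
vaddr=251: (3,7) not in TLB -> MISS, insert
vaddr=247: (3,6) in TLB -> HIT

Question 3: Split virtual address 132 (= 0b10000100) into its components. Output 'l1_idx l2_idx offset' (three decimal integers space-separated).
vaddr = 132 = 0b10000100
  top 2 bits -> l1_idx = 2
  next 3 bits -> l2_idx = 0
  bottom 3 bits -> offset = 4

Answer: 2 0 4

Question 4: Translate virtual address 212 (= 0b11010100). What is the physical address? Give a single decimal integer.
vaddr = 212 = 0b11010100
Split: l1_idx=3, l2_idx=2, offset=4
L1[3] = 1
L2[1][2] = 92
paddr = 92 * 8 + 4 = 740

Answer: 740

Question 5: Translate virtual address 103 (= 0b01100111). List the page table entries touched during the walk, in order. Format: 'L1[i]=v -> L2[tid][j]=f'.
vaddr = 103 = 0b01100111
Split: l1_idx=1, l2_idx=4, offset=7

Answer: L1[1]=2 -> L2[2][4]=36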